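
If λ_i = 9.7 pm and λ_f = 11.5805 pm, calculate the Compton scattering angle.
77.00°

First find the wavelength shift:
Δλ = λ' - λ = 11.5805 - 9.7 = 1.8805 pm

Using Δλ = λ_C(1 - cos θ), with λ_C = h/(m_e·c) ≈ 2.42631024 pm:
cos θ = 1 - Δλ/λ_C
cos θ = 1 - 1.8805/2.42631024
cos θ = 0.224955

θ = arccos(0.224955)
θ = 77.00°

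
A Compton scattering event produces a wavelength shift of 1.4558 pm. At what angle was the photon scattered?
66.42°

From the Compton formula Δλ = λ_C(1 - cos θ), we can solve for θ:

cos θ = 1 - Δλ/λ_C

Given:
- Δλ = 1.4558 pm
- λ_C = h/(m_e·c) ≈ 2.42631024 pm

cos θ = 1 - 1.4558/2.42631024
cos θ = 1 - 0.600006
cos θ = 0.399994

θ = arccos(0.399994)
θ = 66.42°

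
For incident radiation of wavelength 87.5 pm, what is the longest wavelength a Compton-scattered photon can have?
92.3526 pm (at θ = 180°)

The Compton shift is Δλ = λ_C(1 − cos θ).

Since cos θ ranges from −1 to 1, the factor (1 − cos θ) ranges from 0 to 2; the maximum shift occurs at θ = 180° (backscattering):
Δλ_max = 2λ_C = 2 × 2.4263 pm = 4.8526 pm

Maximum scattered wavelength:
λ'_max = λ₀ + Δλ_max = 87.5 + 4.8526 = 92.3526 pm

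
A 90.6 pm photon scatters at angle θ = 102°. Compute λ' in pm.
93.5308 pm

Using the Compton scattering formula:
λ' = λ + Δλ = λ + λ_C(1 - cos θ)

Given:
- Initial wavelength λ = 90.6 pm
- Scattering angle θ = 102°
- Compton wavelength λ_C ≈ 2.4263 pm

Calculate the shift:
Δλ = 2.4263 × (1 - cos(102°))
Δλ = 2.4263 × 1.2079
Δλ = 2.9308 pm

Final wavelength:
λ' = 90.6 + 2.9308 = 93.5308 pm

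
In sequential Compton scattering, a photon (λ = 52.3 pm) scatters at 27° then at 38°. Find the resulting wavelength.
53.0788 pm

Apply Compton shift twice:

First scattering at θ₁ = 27°:
Δλ₁ = λ_C(1 - cos(27°))
Δλ₁ = 2.4263 × 0.1090
Δλ₁ = 0.2645 pm

After first scattering:
λ₁ = 52.3 + 0.2645 = 52.5645 pm

Second scattering at θ₂ = 38°:
Δλ₂ = λ_C(1 - cos(38°))
Δλ₂ = 2.4263 × 0.2120
Δλ₂ = 0.5144 pm

Final wavelength:
λ₂ = 52.5645 + 0.5144 = 53.0788 pm

Total shift: Δλ_total = 0.2645 + 0.5144 = 0.7788 pm

(Intermediate values are shown rounded; full precision is carried through to the final answer.)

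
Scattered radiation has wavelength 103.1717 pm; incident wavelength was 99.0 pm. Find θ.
136.00°

First find the wavelength shift:
Δλ = λ' - λ = 103.1717 - 99.0 = 4.1717 pm

Using Δλ = λ_C(1 - cos θ), with λ_C = h/(m_e·c) ≈ 2.42631024 pm:
cos θ = 1 - Δλ/λ_C
cos θ = 1 - 4.1717/2.42631024
cos θ = -0.719360

θ = arccos(-0.719360)
θ = 136.00°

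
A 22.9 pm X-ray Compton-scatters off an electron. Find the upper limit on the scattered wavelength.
27.7526 pm (at θ = 180°)

The Compton shift is Δλ = λ_C(1 − cos θ).

Since cos θ ranges from −1 to 1, the factor (1 − cos θ) ranges from 0 to 2; the maximum shift occurs at θ = 180° (backscattering):
Δλ_max = 2λ_C = 2 × 2.4263 pm = 4.8526 pm

Maximum scattered wavelength:
λ'_max = λ₀ + Δλ_max = 22.9 + 4.8526 = 27.7526 pm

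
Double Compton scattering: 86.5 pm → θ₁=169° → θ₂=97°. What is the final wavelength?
94.0300 pm

Apply Compton shift twice:

First scattering at θ₁ = 169°:
Δλ₁ = λ_C(1 - cos(169°))
Δλ₁ = 2.4263 × 1.9816
Δλ₁ = 4.8080 pm

After first scattering:
λ₁ = 86.5 + 4.8080 = 91.3080 pm

Second scattering at θ₂ = 97°:
Δλ₂ = λ_C(1 - cos(97°))
Δλ₂ = 2.4263 × 1.1219
Δλ₂ = 2.7220 pm

Final wavelength:
λ₂ = 91.3080 + 2.7220 = 94.0300 pm

Total shift: Δλ_total = 4.8080 + 2.7220 = 7.5300 pm

(Intermediate values are shown rounded; full precision is carried through to the final answer.)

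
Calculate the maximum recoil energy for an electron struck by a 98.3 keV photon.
27.3118 keV

Maximum energy transfer occurs at θ = 180° (backscattering).

Initial photon: E₀ = 98.3 keV → λ₀ = 12.6128 pm

Maximum Compton shift (at 180°):
Δλ_max = 2λ_C = 2 × 2.4263 = 4.8526 pm

Final wavelength:
λ' = 12.6128 + 4.8526 = 17.4655 pm

Minimum photon energy (maximum energy to electron):
E'_min = hc/λ' = 70.9882 keV

Maximum electron kinetic energy:
K_max = E₀ - E'_min = 98.3000 - 70.9882 = 27.3118 keV

(Intermediate values are shown rounded; full precision is carried through to the final answer.)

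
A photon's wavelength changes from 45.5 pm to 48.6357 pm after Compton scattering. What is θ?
107.00°

First find the wavelength shift:
Δλ = λ' - λ = 48.6357 - 45.5 = 3.1357 pm

Using Δλ = λ_C(1 - cos θ), with λ_C = h/(m_e·c) ≈ 2.42631024 pm:
cos θ = 1 - Δλ/λ_C
cos θ = 1 - 3.1357/2.42631024
cos θ = -0.292374

θ = arccos(-0.292374)
θ = 107.00°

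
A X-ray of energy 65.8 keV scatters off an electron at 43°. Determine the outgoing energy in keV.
63.5999 keV

First convert energy to wavelength:
λ = hc/E, with hc ≈ 1239.842 keV·pm (i.e. 1239.842 eV·nm)

For E = 65.8 keV = 65800 eV:
λ = 1239.842 keV·pm / 65.8 keV
λ = 18.8426 pm

Calculate the Compton shift:
Δλ = λ_C(1 - cos(43°)) = 2.4263 × 0.2686
Δλ = 0.6518 pm

Final wavelength:
λ' = 18.8426 + 0.6518 = 19.4944 pm

Final energy:
E' = hc/λ' = 1239.842 / 19.4944 = 63.5999 keV

(Intermediate values are shown rounded; full precision is carried through to the final answer.)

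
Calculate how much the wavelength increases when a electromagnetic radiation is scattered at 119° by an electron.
3.6026 pm

Using the Compton scattering formula:
Δλ = λ_C(1 - cos θ)

where λ_C = h/(m_e·c) ≈ 2.4263 pm is the Compton wavelength of an electron.

For θ = 119°:
cos(119°) = -0.4848
1 - cos(119°) = 1.4848

Δλ = 2.4263 × 1.4848
Δλ = 3.6026 pm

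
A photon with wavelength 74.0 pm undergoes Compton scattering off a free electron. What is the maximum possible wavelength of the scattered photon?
78.8526 pm (at θ = 180°)

The Compton shift is Δλ = λ_C(1 − cos θ).

Since cos θ ranges from −1 to 1, the factor (1 − cos θ) ranges from 0 to 2; the maximum shift occurs at θ = 180° (backscattering):
Δλ_max = 2λ_C = 2 × 2.4263 pm = 4.8526 pm

Maximum scattered wavelength:
λ'_max = λ₀ + Δλ_max = 74.0 + 4.8526 = 78.8526 pm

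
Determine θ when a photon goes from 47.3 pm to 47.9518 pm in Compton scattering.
43.00°

First find the wavelength shift:
Δλ = λ' - λ = 47.9518 - 47.3 = 0.6518 pm

Using Δλ = λ_C(1 - cos θ), with λ_C = h/(m_e·c) ≈ 2.42631024 pm:
cos θ = 1 - Δλ/λ_C
cos θ = 1 - 0.6518/2.42631024
cos θ = 0.731362

θ = arccos(0.731362)
θ = 43.00°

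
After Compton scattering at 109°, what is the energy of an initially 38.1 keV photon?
34.6731 keV

First convert energy to wavelength:
λ = hc/E, with hc ≈ 1239.842 keV·pm (i.e. 1239.842 eV·nm)

For E = 38.1 keV = 38100 eV:
λ = 1239.842 keV·pm / 38.1 keV
λ = 32.5418 pm

Calculate the Compton shift:
Δλ = λ_C(1 - cos(109°)) = 2.4263 × 1.3256
Δλ = 3.2162 pm

Final wavelength:
λ' = 32.5418 + 3.2162 = 35.7580 pm

Final energy:
E' = hc/λ' = 1239.842 / 35.7580 = 34.6731 keV

(Intermediate values are shown rounded; full precision is carried through to the final answer.)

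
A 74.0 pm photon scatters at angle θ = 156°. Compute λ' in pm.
78.6429 pm

Using the Compton scattering formula:
λ' = λ + Δλ = λ + λ_C(1 - cos θ)

Given:
- Initial wavelength λ = 74.0 pm
- Scattering angle θ = 156°
- Compton wavelength λ_C ≈ 2.4263 pm

Calculate the shift:
Δλ = 2.4263 × (1 - cos(156°))
Δλ = 2.4263 × 1.9135
Δλ = 4.6429 pm

Final wavelength:
λ' = 74.0 + 4.6429 = 78.6429 pm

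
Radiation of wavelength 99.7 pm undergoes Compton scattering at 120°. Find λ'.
103.3395 pm

Using the Compton formula: λ' = λ + λ_C(1 − cos θ)

For θ = 120°, cos θ = -1/2 (exact) = -0.5000, so:
1 − cos 120° = 1 − (-1/2) = 1.5000

Δλ = λ_C × 1.5000 = 2.4263 × 1.5000 = 3.6395 pm

λ' = 99.7 + 3.6395 = 103.3395 pm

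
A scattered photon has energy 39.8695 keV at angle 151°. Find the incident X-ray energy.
46.7000 keV

Convert final energy to wavelength (hc ≈ 1239.842 keV·pm):
λ' = hc/E' = 1239.842 / 39.8695 = 31.0975 pm

Calculate the Compton shift:
Δλ = λ_C(1 - cos(151°))
Δλ = 2.4263 × (1 - cos(151°))
Δλ = 4.5484 pm

Initial wavelength:
λ = λ' - Δλ = 31.0975 - 4.5484 = 26.5491 pm

Initial energy:
E = hc/λ = 1239.842 / 26.5491 = 46.7000 keV

(Intermediate values are shown rounded; full precision is carried through to the final answer.)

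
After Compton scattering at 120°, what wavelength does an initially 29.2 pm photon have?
32.8395 pm

Using the Compton formula: λ' = λ + λ_C(1 − cos θ)

For θ = 120°, cos θ = -1/2 (exact) = -0.5000, so:
1 − cos 120° = 1 − (-1/2) = 1.5000

Δλ = λ_C × 1.5000 = 2.4263 × 1.5000 = 3.6395 pm

λ' = 29.2 + 3.6395 = 32.8395 pm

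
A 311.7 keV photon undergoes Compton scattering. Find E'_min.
140.4077 keV (at θ = 180°)

The scattered photon has minimum energy when its wavelength is maximum, i.e., when the Compton shift Δλ = λ_C(1 − cos θ) is maximum. This occurs at θ = 180° (backscattering), giving Δλ_max = 2λ_C = 4.8526 pm.

Initial wavelength: λ₀ = hc/E₀ = 3.9777 pm
Maximum final wavelength: λ'_max = λ₀ + 2λ_C = 3.9777 + 4.8526 = 8.8303 pm
Minimum final energy: E'_min = hc/λ'_max = 140.4077 keV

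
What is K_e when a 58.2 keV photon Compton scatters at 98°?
6.6840 keV

By energy conservation: K_e = E_initial - E_final

First find the scattered photon energy:
Initial wavelength: λ = hc/E = 21.3031 pm
Compton shift: Δλ = λ_C(1 - cos(98°)) = 2.7640 pm
Final wavelength: λ' = 21.3031 + 2.7640 = 24.0671 pm
Final photon energy: E' = hc/λ' = 51.5160 keV

Electron kinetic energy:
K_e = E - E' = 58.2000 - 51.5160 = 6.6840 keV

(Intermediate values are shown rounded; full precision is carried through to the final answer.)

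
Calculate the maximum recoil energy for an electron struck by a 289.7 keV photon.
153.9365 keV

Maximum energy transfer occurs at θ = 180° (backscattering).

Initial photon: E₀ = 289.7 keV → λ₀ = 4.2797 pm

Maximum Compton shift (at 180°):
Δλ_max = 2λ_C = 2 × 2.4263 = 4.8526 pm

Final wavelength:
λ' = 4.2797 + 4.8526 = 9.1324 pm

Minimum photon energy (maximum energy to electron):
E'_min = hc/λ' = 135.7635 keV

Maximum electron kinetic energy:
K_max = E₀ - E'_min = 289.7000 - 135.7635 = 153.9365 keV

(Intermediate values are shown rounded; full precision is carried through to the final answer.)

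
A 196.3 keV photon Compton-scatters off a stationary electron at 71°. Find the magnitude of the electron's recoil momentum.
1.1071e-22 kg·m/s

The electron is initially at rest, so by conservation of momentum:
p⃗_e = p⃗₀ − p⃗'  (incident photon momentum minus scattered photon momentum)

Photon momentum magnitudes (p = h/λ = E/c):
λ₀ = hc/E₀ = 6.3161 pm → p₀ = h/λ₀ = 1.0491e-22 kg·m/s
Δλ = λ_C(1 − cos 71°) = 1.6364 pm
λ' = 7.9524 pm → p' = h/λ' = 8.3321e-23 kg·m/s

The scattered photon makes angle θ = 71° with the incident direction, so by the law of cosines:
|p⃗_e|² = p₀² + p'² − 2p₀p'cos θ
|p⃗_e|² = (1.0491e-22)² + (8.3321e-23)² − 2·1.0491e-22·8.3321e-23·cos(71°)
|p⃗_e| = 1.1071e-22 kg·m/s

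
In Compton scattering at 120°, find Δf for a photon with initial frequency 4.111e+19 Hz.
1.369e+19 Hz (decrease)

Convert frequency to wavelength (c = 299792458 m/s):
λ₀ = c/f₀ = 299792458/4.111e+19 = 7.2924461e-12 m = 7.2924 pm

Calculate Compton shift:
Δλ = λ_C(1 - cos(120°)) = 3.6395 pm

Final wavelength:
λ' = λ₀ + Δλ = 7.2924 + 3.6395 = 10.9319 pm

Final frequency:
f' = c/λ' = 299792458/1.0931911e-11 = 2.7423608e+19 Hz

Frequency shift (decrease):
Δf = f₀ - f' = 4.111e+19 - 2.7423608e+19 = 1.369e+19 Hz

(Intermediate values are shown rounded; full precision is carried through to the final answer.)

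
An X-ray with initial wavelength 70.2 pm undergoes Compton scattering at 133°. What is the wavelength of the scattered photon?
74.2810 pm

Using the Compton scattering formula:
λ' = λ + Δλ = λ + λ_C(1 - cos θ)

Given:
- Initial wavelength λ = 70.2 pm
- Scattering angle θ = 133°
- Compton wavelength λ_C ≈ 2.4263 pm

Calculate the shift:
Δλ = 2.4263 × (1 - cos(133°))
Δλ = 2.4263 × 1.6820
Δλ = 4.0810 pm

Final wavelength:
λ' = 70.2 + 4.0810 = 74.2810 pm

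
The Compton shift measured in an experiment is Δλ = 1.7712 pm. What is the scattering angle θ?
74.34°

From the Compton formula Δλ = λ_C(1 - cos θ), we can solve for θ:

cos θ = 1 - Δλ/λ_C

Given:
- Δλ = 1.7712 pm
- λ_C = h/(m_e·c) ≈ 2.42631024 pm

cos θ = 1 - 1.7712/2.42631024
cos θ = 1 - 0.729997
cos θ = 0.270003

θ = arccos(0.270003)
θ = 74.34°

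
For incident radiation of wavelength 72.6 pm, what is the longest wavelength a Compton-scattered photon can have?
77.4526 pm (at θ = 180°)

The Compton shift is Δλ = λ_C(1 − cos θ).

Since cos θ ranges from −1 to 1, the factor (1 − cos θ) ranges from 0 to 2; the maximum shift occurs at θ = 180° (backscattering):
Δλ_max = 2λ_C = 2 × 2.4263 pm = 4.8526 pm

Maximum scattered wavelength:
λ'_max = λ₀ + Δλ_max = 72.6 + 4.8526 = 77.4526 pm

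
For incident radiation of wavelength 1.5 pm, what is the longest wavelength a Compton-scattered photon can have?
6.3526 pm (at θ = 180°)

The Compton shift is Δλ = λ_C(1 − cos θ).

Since cos θ ranges from −1 to 1, the factor (1 − cos θ) ranges from 0 to 2; the maximum shift occurs at θ = 180° (backscattering):
Δλ_max = 2λ_C = 2 × 2.4263 pm = 4.8526 pm

Maximum scattered wavelength:
λ'_max = λ₀ + Δλ_max = 1.5 + 4.8526 = 6.3526 pm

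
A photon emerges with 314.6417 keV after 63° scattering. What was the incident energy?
474.0001 keV

Convert final energy to wavelength (hc ≈ 1239.842 keV·pm):
λ' = hc/E' = 1239.842 / 314.6417 = 3.9405 pm

Calculate the Compton shift:
Δλ = λ_C(1 - cos(63°))
Δλ = 2.4263 × (1 - cos(63°))
Δλ = 1.3248 pm

Initial wavelength:
λ = λ' - Δλ = 3.9405 - 1.3248 = 2.6157 pm

Initial energy:
E = hc/λ = 1239.842 / 2.6157 = 474.0001 keV

(Intermediate values are shown rounded; full precision is carried through to the final answer.)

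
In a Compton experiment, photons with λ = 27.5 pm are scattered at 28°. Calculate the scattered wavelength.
27.7840 pm

Using the Compton scattering formula:
λ' = λ + Δλ = λ + λ_C(1 - cos θ)

Given:
- Initial wavelength λ = 27.5 pm
- Scattering angle θ = 28°
- Compton wavelength λ_C ≈ 2.4263 pm

Calculate the shift:
Δλ = 2.4263 × (1 - cos(28°))
Δλ = 2.4263 × 0.1171
Δλ = 0.2840 pm

Final wavelength:
λ' = 27.5 + 0.2840 = 27.7840 pm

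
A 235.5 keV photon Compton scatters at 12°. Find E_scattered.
233.1519 keV

First convert energy to wavelength:
λ = hc/E, with hc ≈ 1239.842 keV·pm (i.e. 1239.842 eV·nm)

For E = 235.5 keV = 235500 eV:
λ = 1239.842 keV·pm / 235.5 keV
λ = 5.2647 pm

Calculate the Compton shift:
Δλ = λ_C(1 - cos(12°)) = 2.4263 × 0.0219
Δλ = 0.0530 pm

Final wavelength:
λ' = 5.2647 + 0.0530 = 5.3177 pm

Final energy:
E' = hc/λ' = 1239.842 / 5.3177 = 233.1519 keV

(Intermediate values are shown rounded; full precision is carried through to the final answer.)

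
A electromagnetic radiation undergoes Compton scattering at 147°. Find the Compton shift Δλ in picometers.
4.4612 pm

Using the Compton scattering formula:
Δλ = λ_C(1 - cos θ)

where λ_C = h/(m_e·c) ≈ 2.4263 pm is the Compton wavelength of an electron.

For θ = 147°:
cos(147°) = -0.8387
1 - cos(147°) = 1.8387

Δλ = 2.4263 × 1.8387
Δλ = 4.4612 pm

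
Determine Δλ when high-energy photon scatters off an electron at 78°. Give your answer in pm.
1.9219 pm

Using the Compton scattering formula:
Δλ = λ_C(1 - cos θ)

where λ_C = h/(m_e·c) ≈ 2.4263 pm is the Compton wavelength of an electron.

For θ = 78°:
cos(78°) = 0.2079
1 - cos(78°) = 0.7921

Δλ = 2.4263 × 0.7921
Δλ = 1.9219 pm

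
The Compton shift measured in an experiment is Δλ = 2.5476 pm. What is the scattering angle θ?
92.87°

From the Compton formula Δλ = λ_C(1 - cos θ), we can solve for θ:

cos θ = 1 - Δλ/λ_C

Given:
- Δλ = 2.5476 pm
- λ_C = h/(m_e·c) ≈ 2.42631024 pm

cos θ = 1 - 2.5476/2.42631024
cos θ = 1 - 1.049989
cos θ = -0.049989

θ = arccos(-0.049989)
θ = 92.87°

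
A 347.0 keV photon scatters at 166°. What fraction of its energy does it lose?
0.5723 (or 57.23%)

Calculate initial and final photon energies:

Initial: E₀ = 347.0 keV → λ₀ = 3.5730 pm
Compton shift: Δλ = 4.7805 pm
Final wavelength: λ' = 8.3536 pm
Final energy: E' = 148.4204 keV

Fractional energy loss:
(E₀ - E')/E₀ = (347.0000 - 148.4204)/347.0000
= 198.5796/347.0000
= 0.5723
= 57.23%

(Intermediate values are shown rounded; full precision is carried through to the final answer.)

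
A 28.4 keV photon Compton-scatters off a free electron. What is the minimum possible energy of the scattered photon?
25.5590 keV (at θ = 180°)

The scattered photon has minimum energy when its wavelength is maximum, i.e., when the Compton shift Δλ = λ_C(1 − cos θ) is maximum. This occurs at θ = 180° (backscattering), giving Δλ_max = 2λ_C = 4.8526 pm.

Initial wavelength: λ₀ = hc/E₀ = 43.6564 pm
Maximum final wavelength: λ'_max = λ₀ + 2λ_C = 43.6564 + 4.8526 = 48.5090 pm
Minimum final energy: E'_min = hc/λ'_max = 25.5590 keV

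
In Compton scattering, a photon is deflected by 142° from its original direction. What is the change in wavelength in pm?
4.3383 pm

Using the Compton scattering formula:
Δλ = λ_C(1 - cos θ)

where λ_C = h/(m_e·c) ≈ 2.4263 pm is the Compton wavelength of an electron.

For θ = 142°:
cos(142°) = -0.7880
1 - cos(142°) = 1.7880

Δλ = 2.4263 × 1.7880
Δλ = 4.3383 pm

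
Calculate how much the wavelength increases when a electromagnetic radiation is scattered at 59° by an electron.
1.1767 pm

Using the Compton scattering formula:
Δλ = λ_C(1 - cos θ)

where λ_C = h/(m_e·c) ≈ 2.4263 pm is the Compton wavelength of an electron.

For θ = 59°:
cos(59°) = 0.5150
1 - cos(59°) = 0.4850

Δλ = 2.4263 × 0.4850
Δλ = 1.1767 pm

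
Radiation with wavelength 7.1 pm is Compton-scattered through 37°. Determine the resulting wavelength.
7.5886 pm

Using the Compton scattering formula:
λ' = λ + Δλ = λ + λ_C(1 - cos θ)

Given:
- Initial wavelength λ = 7.1 pm
- Scattering angle θ = 37°
- Compton wavelength λ_C ≈ 2.4263 pm

Calculate the shift:
Δλ = 2.4263 × (1 - cos(37°))
Δλ = 2.4263 × 0.2014
Δλ = 0.4886 pm

Final wavelength:
λ' = 7.1 + 0.4886 = 7.5886 pm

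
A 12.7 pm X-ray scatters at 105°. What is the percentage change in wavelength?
24.0495%

Calculate the Compton shift:
Δλ = λ_C(1 - cos(105°))
Δλ = 2.4263 × (1 - cos(105°))
Δλ = 2.4263 × 1.2588
Δλ = 3.0543 pm

Percentage change:
(Δλ/λ₀) × 100 = (3.0543/12.7) × 100
= 24.0495%

(Intermediate values are shown rounded; full precision is carried through to the final answer.)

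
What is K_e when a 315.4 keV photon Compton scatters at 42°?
43.1600 keV

By energy conservation: K_e = E_initial - E_final

First find the scattered photon energy:
Initial wavelength: λ = hc/E = 3.9310 pm
Compton shift: Δλ = λ_C(1 - cos(42°)) = 0.6232 pm
Final wavelength: λ' = 3.9310 + 0.6232 = 4.5542 pm
Final photon energy: E' = hc/λ' = 272.2400 keV

Electron kinetic energy:
K_e = E - E' = 315.4000 - 272.2400 = 43.1600 keV

(Intermediate values are shown rounded; full precision is carried through to the final answer.)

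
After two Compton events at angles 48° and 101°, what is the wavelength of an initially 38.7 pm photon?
42.3921 pm

Apply Compton shift twice:

First scattering at θ₁ = 48°:
Δλ₁ = λ_C(1 - cos(48°))
Δλ₁ = 2.4263 × 0.3309
Δλ₁ = 0.8028 pm

After first scattering:
λ₁ = 38.7 + 0.8028 = 39.5028 pm

Second scattering at θ₂ = 101°:
Δλ₂ = λ_C(1 - cos(101°))
Δλ₂ = 2.4263 × 1.1908
Δλ₂ = 2.8893 pm

Final wavelength:
λ₂ = 39.5028 + 2.8893 = 42.3921 pm

Total shift: Δλ_total = 0.8028 + 2.8893 = 3.6921 pm

(Intermediate values are shown rounded; full precision is carried through to the final answer.)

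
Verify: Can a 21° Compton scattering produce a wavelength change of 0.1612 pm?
Yes, consistent

Calculate the expected shift for θ = 21°:

Δλ_expected = λ_C(1 - cos(21°))
Δλ_expected = 2.4263 × (1 - cos(21°))
Δλ_expected = 2.4263 × 0.0664
Δλ_expected = 0.1612 pm

Given shift: 0.1612 pm
Expected shift: 0.1612 pm
Difference: 0.0000 pm

The values match. This is consistent with Compton scattering at the stated angle.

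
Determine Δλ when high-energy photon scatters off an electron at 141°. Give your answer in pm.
4.3119 pm

Using the Compton scattering formula:
Δλ = λ_C(1 - cos θ)

where λ_C = h/(m_e·c) ≈ 2.4263 pm is the Compton wavelength of an electron.

For θ = 141°:
cos(141°) = -0.7771
1 - cos(141°) = 1.7771

Δλ = 2.4263 × 1.7771
Δλ = 4.3119 pm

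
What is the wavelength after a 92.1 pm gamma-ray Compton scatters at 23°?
92.2929 pm

Using the Compton scattering formula:
λ' = λ + Δλ = λ + λ_C(1 - cos θ)

Given:
- Initial wavelength λ = 92.1 pm
- Scattering angle θ = 23°
- Compton wavelength λ_C ≈ 2.4263 pm

Calculate the shift:
Δλ = 2.4263 × (1 - cos(23°))
Δλ = 2.4263 × 0.0795
Δλ = 0.1929 pm

Final wavelength:
λ' = 92.1 + 0.1929 = 92.2929 pm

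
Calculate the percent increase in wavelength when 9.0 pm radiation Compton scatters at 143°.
48.4894%

Calculate the Compton shift:
Δλ = λ_C(1 - cos(143°))
Δλ = 2.4263 × (1 - cos(143°))
Δλ = 2.4263 × 1.7986
Δλ = 4.3640 pm

Percentage change:
(Δλ/λ₀) × 100 = (4.3640/9.0) × 100
= 48.4894%

(Intermediate values are shown rounded; full precision is carried through to the final answer.)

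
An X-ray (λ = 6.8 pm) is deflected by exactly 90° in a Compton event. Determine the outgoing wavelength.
9.2263 pm

Using the Compton formula: λ' = λ + λ_C(1 − cos θ)

For θ = 90°, cos θ = 0 (exact) = 0.0000, so:
1 − cos 90° = 1 − (0) = 1.0000

Δλ = λ_C × 1.0000 = 2.4263 × 1.0000 = 2.4263 pm

λ' = 6.8 + 2.4263 = 9.2263 pm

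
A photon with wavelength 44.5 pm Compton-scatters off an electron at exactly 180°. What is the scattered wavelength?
49.3526 pm

Using the Compton formula: λ' = λ + λ_C(1 − cos θ)

For θ = 180°, cos θ = -1 (exact) = -1.0000, so:
1 − cos 180° = 1 − (-1) = 2.0000

Δλ = λ_C × 2.0000 = 2.4263 × 2.0000 = 4.8526 pm

λ' = 44.5 + 4.8526 = 49.3526 pm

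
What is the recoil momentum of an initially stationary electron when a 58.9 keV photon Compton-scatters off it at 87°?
4.1263e-23 kg·m/s

The electron is initially at rest, so by conservation of momentum:
p⃗_e = p⃗₀ − p⃗'  (incident photon momentum minus scattered photon momentum)

Photon momentum magnitudes (p = h/λ = E/c):
λ₀ = hc/E₀ = 21.0499 pm → p₀ = h/λ₀ = 3.1478e-23 kg·m/s
Δλ = λ_C(1 − cos 87°) = 2.2993 pm
λ' = 23.3493 pm → p' = h/λ' = 2.8378e-23 kg·m/s

The scattered photon makes angle θ = 87° with the incident direction, so by the law of cosines:
|p⃗_e|² = p₀² + p'² − 2p₀p'cos θ
|p⃗_e|² = (3.1478e-23)² + (2.8378e-23)² − 2·3.1478e-23·2.8378e-23·cos(87°)
|p⃗_e| = 4.1263e-23 kg·m/s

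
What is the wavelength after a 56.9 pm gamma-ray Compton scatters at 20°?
57.0463 pm

Using the Compton scattering formula:
λ' = λ + Δλ = λ + λ_C(1 - cos θ)

Given:
- Initial wavelength λ = 56.9 pm
- Scattering angle θ = 20°
- Compton wavelength λ_C ≈ 2.4263 pm

Calculate the shift:
Δλ = 2.4263 × (1 - cos(20°))
Δλ = 2.4263 × 0.0603
Δλ = 0.1463 pm

Final wavelength:
λ' = 56.9 + 0.1463 = 57.0463 pm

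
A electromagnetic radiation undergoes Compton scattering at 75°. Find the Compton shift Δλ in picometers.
1.7983 pm

Using the Compton scattering formula:
Δλ = λ_C(1 - cos θ)

where λ_C = h/(m_e·c) ≈ 2.4263 pm is the Compton wavelength of an electron.

For θ = 75°:
cos(75°) = 0.2588
1 - cos(75°) = 0.7412

Δλ = 2.4263 × 0.7412
Δλ = 1.7983 pm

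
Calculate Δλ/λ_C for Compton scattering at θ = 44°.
0.2807 λ_C

The Compton shift formula is:
Δλ = λ_C(1 - cos θ)

Dividing both sides by λ_C:
Δλ/λ_C = 1 - cos θ

For θ = 44°:
Δλ/λ_C = 1 - cos(44°)
Δλ/λ_C = 1 - 0.7193
Δλ/λ_C = 0.2807

This means the shift is 0.2807 × λ_C = 0.6810 pm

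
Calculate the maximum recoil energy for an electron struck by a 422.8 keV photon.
263.5412 keV

Maximum energy transfer occurs at θ = 180° (backscattering).

Initial photon: E₀ = 422.8 keV → λ₀ = 2.9325 pm

Maximum Compton shift (at 180°):
Δλ_max = 2λ_C = 2 × 2.4263 = 4.8526 pm

Final wavelength:
λ' = 2.9325 + 4.8526 = 7.7851 pm

Minimum photon energy (maximum energy to electron):
E'_min = hc/λ' = 159.2588 keV

Maximum electron kinetic energy:
K_max = E₀ - E'_min = 422.8000 - 159.2588 = 263.5412 keV

(Intermediate values are shown rounded; full precision is carried through to the final answer.)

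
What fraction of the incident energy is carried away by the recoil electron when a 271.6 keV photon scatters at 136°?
0.4775 (or 47.75%)

Calculate initial and final photon energies:

Initial: E₀ = 271.6 keV → λ₀ = 4.5650 pm
Compton shift: Δλ = 4.1717 pm
Final wavelength: λ' = 8.7366 pm
Final energy: E' = 141.9134 keV

Fractional energy loss:
(E₀ - E')/E₀ = (271.6000 - 141.9134)/271.6000
= 129.6866/271.6000
= 0.4775
= 47.75%

(Intermediate values are shown rounded; full precision is carried through to the final answer.)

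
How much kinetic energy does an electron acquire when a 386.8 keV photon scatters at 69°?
126.4483 keV

By energy conservation: K_e = E_initial - E_final

First find the scattered photon energy:
Initial wavelength: λ = hc/E = 3.2054 pm
Compton shift: Δλ = λ_C(1 - cos(69°)) = 1.5568 pm
Final wavelength: λ' = 3.2054 + 1.5568 = 4.7622 pm
Final photon energy: E' = hc/λ' = 260.3517 keV

Electron kinetic energy:
K_e = E - E' = 386.8000 - 260.3517 = 126.4483 keV

(Intermediate values are shown rounded; full precision is carried through to the final answer.)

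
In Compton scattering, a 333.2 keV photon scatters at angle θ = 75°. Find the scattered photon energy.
224.6355 keV

First convert energy to wavelength:
λ = hc/E, with hc ≈ 1239.842 keV·pm (i.e. 1239.842 eV·nm)

For E = 333.2 keV = 333200 eV:
λ = 1239.842 keV·pm / 333.2 keV
λ = 3.7210 pm

Calculate the Compton shift:
Δλ = λ_C(1 - cos(75°)) = 2.4263 × 0.7412
Δλ = 1.7983 pm

Final wavelength:
λ' = 3.7210 + 1.7983 = 5.5193 pm

Final energy:
E' = hc/λ' = 1239.842 / 5.5193 = 224.6355 keV

(Intermediate values are shown rounded; full precision is carried through to the final answer.)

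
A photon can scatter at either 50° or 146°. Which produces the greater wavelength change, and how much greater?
146° produces the larger shift by a factor of 5.120

Calculate both shifts using Δλ = λ_C(1 - cos θ):

For θ₁ = 50°:
Δλ₁ = 2.4263 × (1 - cos(50°))
Δλ₁ = 2.4263 × 0.3572
Δλ₁ = 0.8667 pm

For θ₂ = 146°:
Δλ₂ = 2.4263 × (1 - cos(146°))
Δλ₂ = 2.4263 × 1.8290
Δλ₂ = 4.4378 pm

The 146° angle produces the larger shift.
Ratio: 4.4378/0.8667 = 5.120

(Intermediate values are shown rounded; full precision is carried through to the final answer.)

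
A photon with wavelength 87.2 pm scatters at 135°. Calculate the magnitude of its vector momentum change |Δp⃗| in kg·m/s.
1.3723e-23 kg·m/s

Photon momentum magnitude is p = h/λ.

Initial momentum:
p₀ = h/λ = 6.6261e-34/8.7200e-11 = 7.5987e-24 kg·m/s

After scattering:
λ' = λ + Δλ = 87.2 + 4.1420 = 91.3420 pm
p' = h/λ' = 6.6261e-34/9.1342e-11 = 7.2541e-24 kg·m/s

Momentum is a vector; the scattered photon's direction makes angle θ = 135° with the incident direction. The magnitude of the vector change Δp⃗ = p⃗₀ − p⃗' is found from the law of cosines:
|Δp⃗|² = p₀² + p'² − 2p₀p'cos θ
|Δp⃗|² = (7.5987e-24)² + (7.2541e-24)² − 2·7.5987e-24·7.2541e-24·cos(135°)
|Δp⃗| = 1.3723e-23 kg·m/s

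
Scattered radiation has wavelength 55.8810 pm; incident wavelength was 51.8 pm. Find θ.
133.00°

First find the wavelength shift:
Δλ = λ' - λ = 55.8810 - 51.8 = 4.0810 pm

Using Δλ = λ_C(1 - cos θ), with λ_C = h/(m_e·c) ≈ 2.42631024 pm:
cos θ = 1 - Δλ/λ_C
cos θ = 1 - 4.0810/2.42631024
cos θ = -0.681978

θ = arccos(-0.681978)
θ = 133.00°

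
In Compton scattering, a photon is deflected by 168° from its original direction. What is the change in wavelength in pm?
4.7996 pm

Using the Compton scattering formula:
Δλ = λ_C(1 - cos θ)

where λ_C = h/(m_e·c) ≈ 2.4263 pm is the Compton wavelength of an electron.

For θ = 168°:
cos(168°) = -0.9781
1 - cos(168°) = 1.9781

Δλ = 2.4263 × 1.9781
Δλ = 4.7996 pm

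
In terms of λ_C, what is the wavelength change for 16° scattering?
0.0387 λ_C

The Compton shift formula is:
Δλ = λ_C(1 - cos θ)

Dividing both sides by λ_C:
Δλ/λ_C = 1 - cos θ

For θ = 16°:
Δλ/λ_C = 1 - cos(16°)
Δλ/λ_C = 1 - 0.9613
Δλ/λ_C = 0.0387

This means the shift is 0.0387 × λ_C = 0.0940 pm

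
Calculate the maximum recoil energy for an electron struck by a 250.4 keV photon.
123.9380 keV

Maximum energy transfer occurs at θ = 180° (backscattering).

Initial photon: E₀ = 250.4 keV → λ₀ = 4.9514 pm

Maximum Compton shift (at 180°):
Δλ_max = 2λ_C = 2 × 2.4263 = 4.8526 pm

Final wavelength:
λ' = 4.9514 + 4.8526 = 9.8041 pm

Minimum photon energy (maximum energy to electron):
E'_min = hc/λ' = 126.4620 keV

Maximum electron kinetic energy:
K_max = E₀ - E'_min = 250.4000 - 126.4620 = 123.9380 keV

(Intermediate values are shown rounded; full precision is carried through to the final answer.)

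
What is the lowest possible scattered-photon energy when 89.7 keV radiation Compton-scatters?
66.3915 keV (at θ = 180°)

The scattered photon has minimum energy when its wavelength is maximum, i.e., when the Compton shift Δλ = λ_C(1 − cos θ) is maximum. This occurs at θ = 180° (backscattering), giving Δλ_max = 2λ_C = 4.8526 pm.

Initial wavelength: λ₀ = hc/E₀ = 13.8221 pm
Maximum final wavelength: λ'_max = λ₀ + 2λ_C = 13.8221 + 4.8526 = 18.6747 pm
Minimum final energy: E'_min = hc/λ'_max = 66.3915 keV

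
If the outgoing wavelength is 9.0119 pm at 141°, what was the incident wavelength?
4.7000 pm

From λ' = λ + Δλ, we have λ = λ' - Δλ

First calculate the Compton shift:
Δλ = λ_C(1 - cos θ)
Δλ = 2.4263 × (1 - cos(141°))
Δλ = 2.4263 × 1.7771
Δλ = 4.3119 pm

Initial wavelength:
λ = λ' - Δλ
λ = 9.0119 - 4.3119
λ = 4.7000 pm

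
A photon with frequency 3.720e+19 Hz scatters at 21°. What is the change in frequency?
7.293e+17 Hz (decrease)

Convert frequency to wavelength (c = 299792458 m/s):
λ₀ = c/f₀ = 299792458/3.720e+19 = 8.0589370e-12 m = 8.0589 pm

Calculate Compton shift:
Δλ = λ_C(1 - cos(21°)) = 0.1612 pm

Final wavelength:
λ' = λ₀ + Δλ = 8.0589 + 0.1612 = 8.2201 pm

Final frequency:
f' = c/λ' = 299792458/8.2200915e-12 = 3.6470696e+19 Hz

Frequency shift (decrease):
Δf = f₀ - f' = 3.720e+19 - 3.6470696e+19 = 7.293e+17 Hz

(Intermediate values are shown rounded; full precision is carried through to the final answer.)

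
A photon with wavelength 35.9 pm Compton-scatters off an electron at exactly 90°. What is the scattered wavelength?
38.3263 pm

Using the Compton formula: λ' = λ + λ_C(1 − cos θ)

For θ = 90°, cos θ = 0 (exact) = 0.0000, so:
1 − cos 90° = 1 − (0) = 1.0000

Δλ = λ_C × 1.0000 = 2.4263 × 1.0000 = 2.4263 pm

λ' = 35.9 + 2.4263 = 38.3263 pm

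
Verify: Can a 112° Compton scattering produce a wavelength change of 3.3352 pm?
Yes, consistent

Calculate the expected shift for θ = 112°:

Δλ_expected = λ_C(1 - cos(112°))
Δλ_expected = 2.4263 × (1 - cos(112°))
Δλ_expected = 2.4263 × 1.3746
Δλ_expected = 3.3352 pm

Given shift: 3.3352 pm
Expected shift: 3.3352 pm
Difference: 0.0000 pm

The values match. This is consistent with Compton scattering at the stated angle.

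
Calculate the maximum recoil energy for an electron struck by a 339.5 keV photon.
193.7149 keV

Maximum energy transfer occurs at θ = 180° (backscattering).

Initial photon: E₀ = 339.5 keV → λ₀ = 3.6520 pm

Maximum Compton shift (at 180°):
Δλ_max = 2λ_C = 2 × 2.4263 = 4.8526 pm

Final wavelength:
λ' = 3.6520 + 4.8526 = 8.5046 pm

Minimum photon energy (maximum energy to electron):
E'_min = hc/λ' = 145.7851 keV

Maximum electron kinetic energy:
K_max = E₀ - E'_min = 339.5000 - 145.7851 = 193.7149 keV

(Intermediate values are shown rounded; full precision is carried through to the final answer.)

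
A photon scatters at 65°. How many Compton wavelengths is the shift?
0.5774 λ_C

The Compton shift formula is:
Δλ = λ_C(1 - cos θ)

Dividing both sides by λ_C:
Δλ/λ_C = 1 - cos θ

For θ = 65°:
Δλ/λ_C = 1 - cos(65°)
Δλ/λ_C = 1 - 0.4226
Δλ/λ_C = 0.5774

This means the shift is 0.5774 × λ_C = 1.4009 pm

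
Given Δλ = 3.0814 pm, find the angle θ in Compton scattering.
105.66°

From the Compton formula Δλ = λ_C(1 - cos θ), we can solve for θ:

cos θ = 1 - Δλ/λ_C

Given:
- Δλ = 3.0814 pm
- λ_C = h/(m_e·c) ≈ 2.42631024 pm

cos θ = 1 - 3.0814/2.42631024
cos θ = 1 - 1.269994
cos θ = -0.269994

θ = arccos(-0.269994)
θ = 105.66°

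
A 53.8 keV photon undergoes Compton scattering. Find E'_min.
44.4419 keV (at θ = 180°)

The scattered photon has minimum energy when its wavelength is maximum, i.e., when the Compton shift Δλ = λ_C(1 − cos θ) is maximum. This occurs at θ = 180° (backscattering), giving Δλ_max = 2λ_C = 4.8526 pm.

Initial wavelength: λ₀ = hc/E₀ = 23.0454 pm
Maximum final wavelength: λ'_max = λ₀ + 2λ_C = 23.0454 + 4.8526 = 27.8980 pm
Minimum final energy: E'_min = hc/λ'_max = 44.4419 keV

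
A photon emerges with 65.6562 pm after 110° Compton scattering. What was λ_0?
62.4000 pm

From λ' = λ + Δλ, we have λ = λ' - Δλ

First calculate the Compton shift:
Δλ = λ_C(1 - cos θ)
Δλ = 2.4263 × (1 - cos(110°))
Δλ = 2.4263 × 1.3420
Δλ = 3.2562 pm

Initial wavelength:
λ = λ' - Δλ
λ = 65.6562 - 3.2562
λ = 62.4000 pm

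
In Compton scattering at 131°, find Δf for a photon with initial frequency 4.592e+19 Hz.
1.749e+19 Hz (decrease)

Convert frequency to wavelength (c = 299792458 m/s):
λ₀ = c/f₀ = 299792458/4.592e+19 = 6.5285814e-12 m = 6.5286 pm

Calculate Compton shift:
Δλ = λ_C(1 - cos(131°)) = 4.0181 pm

Final wavelength:
λ' = λ₀ + Δλ = 6.5286 + 4.0181 = 10.5467 pm

Final frequency:
f' = c/λ' = 299792458/1.0546694e-11 = 2.8425253e+19 Hz

Frequency shift (decrease):
Δf = f₀ - f' = 4.592e+19 - 2.8425253e+19 = 1.749e+19 Hz

(Intermediate values are shown rounded; full precision is carried through to the final answer.)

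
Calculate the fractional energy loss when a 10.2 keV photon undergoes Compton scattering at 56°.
0.0087 (or 0.87%)

Calculate initial and final photon energies:

Initial: E₀ = 10.2 keV → λ₀ = 121.5531 pm
Compton shift: Δλ = 1.0695 pm
Final wavelength: λ' = 122.6227 pm
Final energy: E' = 10.1110 keV

Fractional energy loss:
(E₀ - E')/E₀ = (10.2000 - 10.1110)/10.2000
= 0.0890/10.2000
= 0.0087
= 0.87%

(Intermediate values are shown rounded; full precision is carried through to the final answer.)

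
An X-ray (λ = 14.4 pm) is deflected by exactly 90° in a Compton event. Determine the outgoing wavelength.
16.8263 pm

Using the Compton formula: λ' = λ + λ_C(1 − cos θ)

For θ = 90°, cos θ = 0 (exact) = 0.0000, so:
1 − cos 90° = 1 − (0) = 1.0000

Δλ = λ_C × 1.0000 = 2.4263 × 1.0000 = 2.4263 pm

λ' = 14.4 + 2.4263 = 16.8263 pm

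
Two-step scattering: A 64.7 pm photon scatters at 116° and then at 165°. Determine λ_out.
72.9599 pm

Apply Compton shift twice:

First scattering at θ₁ = 116°:
Δλ₁ = λ_C(1 - cos(116°))
Δλ₁ = 2.4263 × 1.4384
Δλ₁ = 3.4899 pm

After first scattering:
λ₁ = 64.7 + 3.4899 = 68.1899 pm

Second scattering at θ₂ = 165°:
Δλ₂ = λ_C(1 - cos(165°))
Δλ₂ = 2.4263 × 1.9659
Δλ₂ = 4.7699 pm

Final wavelength:
λ₂ = 68.1899 + 4.7699 = 72.9599 pm

Total shift: Δλ_total = 3.4899 + 4.7699 = 8.2599 pm

(Intermediate values are shown rounded; full precision is carried through to the final answer.)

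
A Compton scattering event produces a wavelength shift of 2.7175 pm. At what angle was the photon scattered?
96.89°

From the Compton formula Δλ = λ_C(1 - cos θ), we can solve for θ:

cos θ = 1 - Δλ/λ_C

Given:
- Δλ = 2.7175 pm
- λ_C = h/(m_e·c) ≈ 2.42631024 pm

cos θ = 1 - 2.7175/2.42631024
cos θ = 1 - 1.120013
cos θ = -0.120013

θ = arccos(-0.120013)
θ = 96.89°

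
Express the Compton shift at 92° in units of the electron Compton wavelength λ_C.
1.0349 λ_C

The Compton shift formula is:
Δλ = λ_C(1 - cos θ)

Dividing both sides by λ_C:
Δλ/λ_C = 1 - cos θ

For θ = 92°:
Δλ/λ_C = 1 - cos(92°)
Δλ/λ_C = 1 - -0.0349
Δλ/λ_C = 1.0349

This means the shift is 1.0349 × λ_C = 2.5110 pm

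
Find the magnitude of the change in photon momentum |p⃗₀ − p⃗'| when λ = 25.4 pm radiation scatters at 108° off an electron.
3.9900e-23 kg·m/s

Photon momentum magnitude is p = h/λ.

Initial momentum:
p₀ = h/λ = 6.6261e-34/2.5400e-11 = 2.6087e-23 kg·m/s

After scattering:
λ' = λ + Δλ = 25.4 + 3.1761 = 28.5761 pm
p' = h/λ' = 6.6261e-34/2.8576e-11 = 2.3187e-23 kg·m/s

Momentum is a vector; the scattered photon's direction makes angle θ = 108° with the incident direction. The magnitude of the vector change Δp⃗ = p⃗₀ − p⃗' is found from the law of cosines:
|Δp⃗|² = p₀² + p'² − 2p₀p'cos θ
|Δp⃗|² = (2.6087e-23)² + (2.3187e-23)² − 2·2.6087e-23·2.3187e-23·cos(108°)
|Δp⃗| = 3.9900e-23 kg·m/s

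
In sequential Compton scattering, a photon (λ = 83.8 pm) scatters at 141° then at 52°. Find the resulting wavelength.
89.0444 pm

Apply Compton shift twice:

First scattering at θ₁ = 141°:
Δλ₁ = λ_C(1 - cos(141°))
Δλ₁ = 2.4263 × 1.7771
Δλ₁ = 4.3119 pm

After first scattering:
λ₁ = 83.8 + 4.3119 = 88.1119 pm

Second scattering at θ₂ = 52°:
Δλ₂ = λ_C(1 - cos(52°))
Δλ₂ = 2.4263 × 0.3843
Δλ₂ = 0.9325 pm

Final wavelength:
λ₂ = 88.1119 + 0.9325 = 89.0444 pm

Total shift: Δλ_total = 4.3119 + 0.9325 = 5.2444 pm

(Intermediate values are shown rounded; full precision is carried through to the final answer.)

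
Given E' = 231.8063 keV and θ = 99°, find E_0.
487.6001 keV

Convert final energy to wavelength (hc ≈ 1239.842 keV·pm):
λ' = hc/E' = 1239.842 / 231.8063 = 5.3486 pm

Calculate the Compton shift:
Δλ = λ_C(1 - cos(99°))
Δλ = 2.4263 × (1 - cos(99°))
Δλ = 2.8059 pm

Initial wavelength:
λ = λ' - Δλ = 5.3486 - 2.8059 = 2.5427 pm

Initial energy:
E = hc/λ = 1239.842 / 2.5427 = 487.6001 keV

(Intermediate values are shown rounded; full precision is carried through to the final answer.)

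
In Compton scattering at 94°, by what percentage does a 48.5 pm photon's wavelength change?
5.3517%

Calculate the Compton shift:
Δλ = λ_C(1 - cos(94°))
Δλ = 2.4263 × (1 - cos(94°))
Δλ = 2.4263 × 1.0698
Δλ = 2.5956 pm

Percentage change:
(Δλ/λ₀) × 100 = (2.5956/48.5) × 100
= 5.3517%

(Intermediate values are shown rounded; full precision is carried through to the final answer.)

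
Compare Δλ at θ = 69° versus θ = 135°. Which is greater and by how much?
135° produces the larger shift by a factor of 2.661

Calculate both shifts using Δλ = λ_C(1 - cos θ):

For θ₁ = 69°:
Δλ₁ = 2.4263 × (1 - cos(69°))
Δλ₁ = 2.4263 × 0.6416
Δλ₁ = 1.5568 pm

For θ₂ = 135°:
Δλ₂ = 2.4263 × (1 - cos(135°))
Δλ₂ = 2.4263 × 1.7071
Δλ₂ = 4.1420 pm

The 135° angle produces the larger shift.
Ratio: 4.1420/1.5568 = 2.661

(Intermediate values are shown rounded; full precision is carried through to the final answer.)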